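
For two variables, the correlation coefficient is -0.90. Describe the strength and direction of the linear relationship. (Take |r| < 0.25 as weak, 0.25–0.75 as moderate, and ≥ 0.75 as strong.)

strong negative

r = -0.90 < 0 so the relationship is negative.
|r| = 0.90, which falls in the strong range.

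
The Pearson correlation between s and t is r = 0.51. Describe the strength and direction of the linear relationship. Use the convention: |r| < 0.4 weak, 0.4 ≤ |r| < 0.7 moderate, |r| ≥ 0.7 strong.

r = 0.51 > 0 so the relationship is positive.
|r| = 0.51, which falls in the moderate range.

moderate positive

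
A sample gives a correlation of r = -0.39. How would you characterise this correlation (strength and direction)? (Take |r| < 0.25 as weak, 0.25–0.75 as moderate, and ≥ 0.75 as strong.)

moderate negative

r = -0.39 < 0 so the relationship is negative.
|r| = 0.39, which falls in the moderate range.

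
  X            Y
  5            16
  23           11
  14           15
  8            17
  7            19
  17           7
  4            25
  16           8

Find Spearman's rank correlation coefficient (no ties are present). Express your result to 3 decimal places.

-0.857

Rank X: 2, 8, 5, 4, 3, 7, 1, 6
Rank Y: 5, 3, 4, 6, 7, 1, 8, 2
d = rank(X) − rank(Y): -3, 5, 1, -2, -4, 6, -7, 4; Σd² = 156
ρ = 1 − 6Σd² / [n(n²−1)] = 1 − 6×156 / (8×63) = 1 − 936/504 ≈ -0.857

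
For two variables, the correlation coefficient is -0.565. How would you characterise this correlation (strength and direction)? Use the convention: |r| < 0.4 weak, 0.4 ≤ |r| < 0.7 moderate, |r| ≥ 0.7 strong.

moderate negative

r = -0.565 < 0 so the relationship is negative.
|r| = 0.565, which falls in the moderate range.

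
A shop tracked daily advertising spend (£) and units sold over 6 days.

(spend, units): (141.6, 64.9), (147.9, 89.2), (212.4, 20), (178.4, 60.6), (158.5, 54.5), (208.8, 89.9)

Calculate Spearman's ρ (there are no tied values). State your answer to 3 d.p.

-0.314

Rank spend: 1, 2, 6, 4, 3, 5
Rank units: 4, 5, 1, 3, 2, 6
d = rank(spend) − rank(units): -3, -3, 5, 1, 1, -1; Σd² = 46
ρ = 1 − 6Σd² / [n(n²−1)] = 1 − 6×46 / (6×35) = 1 − 276/210 ≈ -0.314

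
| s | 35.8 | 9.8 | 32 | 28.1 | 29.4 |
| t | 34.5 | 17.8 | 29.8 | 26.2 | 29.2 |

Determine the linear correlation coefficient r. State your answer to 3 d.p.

0.974

n = 5, Σs = 135.1, Σt = 137.5, Σs² = 4055.65, Σt² = 3934.21, Σst = 3957.84
nΣst − ΣsΣt = 19789.2 − 18576.25 = 1212.95
nΣs² − (Σs)² = 20278.25 − 18252.01 = 2026.24; nΣt² − (Σt)² = 19671.05 − 18906.25 = 764.8
r = 1212.95 / √(2026.24 × 764.8) = 1212.95 / 1244.8568 ≈ 0.974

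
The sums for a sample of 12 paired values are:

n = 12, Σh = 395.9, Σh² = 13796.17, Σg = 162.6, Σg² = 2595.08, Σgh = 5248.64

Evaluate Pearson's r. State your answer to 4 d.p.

-0.2158

r = (nΣgh − ΣgΣh) / √[(nΣg² − (Σg)²)(nΣh² − (Σh)²)]
Numerator: 12×5248.64 − 162.6×395.9 = -1389.66
Denominator: √[(31140.96 − 26438.76)(165554.04 − 156736.81)] = √[4702.2 × 8817.23] = 6438.9734
r = -1389.66 / 6438.9734 ≈ -0.2158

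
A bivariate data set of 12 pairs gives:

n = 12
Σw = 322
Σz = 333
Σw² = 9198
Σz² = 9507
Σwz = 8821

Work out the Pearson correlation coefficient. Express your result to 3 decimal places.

-0.297

r = (nΣwz − ΣwΣz) / √[(nΣw² − (Σw)²)(nΣz² − (Σz)²)]
Numerator: 12×8821 − 322×333 = -1374
Denominator: √[(110376 − 103684)(114084 − 110889)] = √[6692 × 3195] = 4623.9529
r = -1374 / 4623.9529 ≈ -0.297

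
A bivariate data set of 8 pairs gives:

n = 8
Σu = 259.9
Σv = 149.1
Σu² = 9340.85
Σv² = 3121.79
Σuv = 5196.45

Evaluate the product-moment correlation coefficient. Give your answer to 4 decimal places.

r = (nΣuv − ΣuΣv) / √[(nΣu² − (Σu)²)(nΣv² − (Σv)²)]
Numerator: 8×5196.45 − 259.9×149.1 = 2820.51
Denominator: √[(74726.8 − 67548.01)(24974.32 − 22230.81)] = √[7178.79 × 2743.51] = 4437.9142
r = 2820.51 / 4437.9142 ≈ 0.6355

0.6355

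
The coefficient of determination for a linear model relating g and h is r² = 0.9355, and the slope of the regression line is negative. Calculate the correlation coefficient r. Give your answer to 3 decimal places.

|r| = √0.9355 = 0.967
The association is negative, so r = −0.967.

-0.967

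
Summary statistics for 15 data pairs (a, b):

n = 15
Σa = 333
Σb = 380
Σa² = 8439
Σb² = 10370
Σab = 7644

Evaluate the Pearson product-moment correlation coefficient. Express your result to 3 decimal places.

-0.898

r = (nΣab − ΣaΣb) / √[(nΣa² − (Σa)²)(nΣb² − (Σb)²)]
Numerator: 15×7644 − 333×380 = -11880
Denominator: √[(126585 − 110889)(155550 − 144400)] = √[15696 × 11150] = 13229.1496
r = -11880 / 13229.1496 ≈ -0.898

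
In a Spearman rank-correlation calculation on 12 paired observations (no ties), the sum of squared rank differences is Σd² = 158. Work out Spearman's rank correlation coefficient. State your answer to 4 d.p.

ρ = 1 − 6Σd² / [n(n²−1)] = 1 − 6×158 / (12×143)
  = 1 − 948/1716 = 1 − 0.55245 ≈ 0.4476

0.4476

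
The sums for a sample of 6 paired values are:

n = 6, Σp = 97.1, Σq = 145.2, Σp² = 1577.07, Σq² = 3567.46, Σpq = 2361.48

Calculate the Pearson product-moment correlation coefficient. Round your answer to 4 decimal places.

r = (nΣpq − ΣpΣq) / √[(nΣp² − (Σp)²)(nΣq² − (Σq)²)]
Numerator: 6×2361.48 − 97.1×145.2 = 69.96
Denominator: √[(9462.42 − 9428.41)(21404.76 − 21083.04)] = √[34.01 × 321.72] = 104.6026
r = 69.96 / 104.6026 ≈ 0.6688

0.6688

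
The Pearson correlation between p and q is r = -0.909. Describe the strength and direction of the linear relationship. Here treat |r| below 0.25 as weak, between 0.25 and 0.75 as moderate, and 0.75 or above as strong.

r = -0.909 < 0 so the relationship is negative.
|r| = 0.909, which falls in the strong range.

strong negative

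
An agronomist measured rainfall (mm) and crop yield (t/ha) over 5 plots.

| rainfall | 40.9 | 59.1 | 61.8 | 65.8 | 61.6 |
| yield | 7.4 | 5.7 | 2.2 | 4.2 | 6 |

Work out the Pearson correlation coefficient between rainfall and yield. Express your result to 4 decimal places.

-0.6911

n = 5, Σx = 289.2, Σy = 25.5, Σx² = 17109.06, Σy² = 145.73, Σxy = 1421.45
nΣxy − ΣxΣy = 7107.25 − 7374.6 = -267.35
nΣx² − (Σx)² = 85545.3 − 83636.64 = 1908.66; nΣy² − (Σy)² = 728.65 − 650.25 = 78.4
r = -267.35 / √(1908.66 × 78.4) = -267.35 / 386.8319 ≈ -0.6911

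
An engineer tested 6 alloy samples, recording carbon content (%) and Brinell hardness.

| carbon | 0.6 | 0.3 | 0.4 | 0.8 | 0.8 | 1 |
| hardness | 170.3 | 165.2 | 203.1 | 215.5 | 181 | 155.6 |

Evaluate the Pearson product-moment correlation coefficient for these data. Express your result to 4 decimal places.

n = 6, Σx = 3.9, Σy = 1090.7, Σx² = 2.89, Σy² = 200955.35, Σxy = 705.78
nΣxy − ΣxΣy = 4234.68 − 4253.73 = -19.05
nΣx² − (Σx)² = 17.34 − 15.21 = 2.13; nΣy² − (Σy)² = 1205732.1 − 1189626.49 = 16105.61
r = -19.05 / √(2.13 × 16105.61) = -19.05 / 185.2160 ≈ -0.1029

-0.1029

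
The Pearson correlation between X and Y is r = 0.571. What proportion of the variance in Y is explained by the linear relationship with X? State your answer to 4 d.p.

0.3260

r² = (0.571)² = 0.3260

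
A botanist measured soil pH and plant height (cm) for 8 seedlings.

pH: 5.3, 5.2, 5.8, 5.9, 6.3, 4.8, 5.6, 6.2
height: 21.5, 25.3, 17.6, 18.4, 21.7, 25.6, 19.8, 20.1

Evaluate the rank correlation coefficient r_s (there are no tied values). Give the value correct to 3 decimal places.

-0.476

Rank pH: 3, 2, 5, 6, 8, 1, 4, 7
Rank height: 5, 7, 1, 2, 6, 8, 3, 4
d = rank(pH) − rank(height): -2, -5, 4, 4, 2, -7, 1, 3; Σd² = 124
ρ = 1 − 6Σd² / [n(n²−1)] = 1 − 6×124 / (8×63) = 1 − 744/504 ≈ -0.476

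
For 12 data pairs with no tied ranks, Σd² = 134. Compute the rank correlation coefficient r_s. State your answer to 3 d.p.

0.531

ρ = 1 − 6Σd² / [n(n²−1)] = 1 − 6×134 / (12×143)
  = 1 − 804/1716 = 1 − 0.4685 ≈ 0.531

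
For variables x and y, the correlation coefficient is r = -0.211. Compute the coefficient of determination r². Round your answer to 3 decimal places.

r² = (-0.211)² = 0.045

0.045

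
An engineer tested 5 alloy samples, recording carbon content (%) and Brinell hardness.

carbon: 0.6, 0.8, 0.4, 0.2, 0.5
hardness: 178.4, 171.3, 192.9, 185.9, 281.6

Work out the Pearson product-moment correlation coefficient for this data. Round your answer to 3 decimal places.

-0.144

n = 5, Σx = 2.5, Σy = 1010.1, Σx² = 1.45, Σy² = 212238.03, Σxy = 499.22
nΣxy − ΣxΣy = 2496.1 − 2525.25 = -29.15
nΣx² − (Σx)² = 7.25 − 6.25 = 1; nΣy² − (Σy)² = 1061190.15 − 1020302.01 = 40888.14
r = -29.15 / √(1 × 40888.14) = -29.15 / 202.2082 ≈ -0.144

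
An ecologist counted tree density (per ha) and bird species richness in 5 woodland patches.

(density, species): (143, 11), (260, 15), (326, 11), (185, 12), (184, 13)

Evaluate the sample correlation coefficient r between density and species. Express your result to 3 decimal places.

0.114

n = 5, Σx = 1098, Σy = 62, Σx² = 262406, Σy² = 780, Σxy = 13671
nΣxy − ΣxΣy = 68355 − 68076 = 279
nΣx² − (Σx)² = 1312030 − 1205604 = 106426; nΣy² − (Σy)² = 3900 − 3844 = 56
r = 279 / √(106426 × 56) = 279 / 2441.2816 ≈ 0.114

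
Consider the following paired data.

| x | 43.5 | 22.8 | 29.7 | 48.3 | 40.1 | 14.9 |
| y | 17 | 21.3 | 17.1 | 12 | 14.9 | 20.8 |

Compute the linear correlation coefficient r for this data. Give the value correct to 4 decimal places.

-0.8971

n = 6, Σx = 199.3, Σy = 103.1, Σx² = 7457.09, Σy² = 1833.75, Σxy = 3220.02
nΣxy − ΣxΣy = 19320.12 − 20547.83 = -1227.71
nΣx² − (Σx)² = 44742.54 − 39720.49 = 5022.05; nΣy² − (Σy)² = 11002.5 − 10629.61 = 372.89
r = -1227.71 / √(5022.05 × 372.89) = -1227.71 / 1368.4561 ≈ -0.8971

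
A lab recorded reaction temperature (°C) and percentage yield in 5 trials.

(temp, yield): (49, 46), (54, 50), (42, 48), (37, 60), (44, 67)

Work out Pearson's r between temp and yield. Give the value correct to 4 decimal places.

-0.4751

n = 5, Σx = 226, Σy = 271, Σx² = 10386, Σy² = 15009, Σxy = 12138
nΣxy − ΣxΣy = 60690 − 61246 = -556
nΣx² − (Σx)² = 51930 − 51076 = 854; nΣy² − (Σy)² = 75045 − 73441 = 1604
r = -556 / √(854 × 1604) = -556 / 1170.3914 ≈ -0.4751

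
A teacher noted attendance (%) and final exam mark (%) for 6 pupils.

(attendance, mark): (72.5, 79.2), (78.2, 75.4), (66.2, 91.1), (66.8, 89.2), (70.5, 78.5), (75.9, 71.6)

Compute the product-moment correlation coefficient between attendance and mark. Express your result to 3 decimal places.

-0.913

n = 6, Σx = 430.1, Σy = 485, Σx² = 30947.23, Σy² = 39502.46, Σxy = 34596.35
nΣxy − ΣxΣy = 207578.1 − 208598.5 = -1020.4
nΣx² − (Σx)² = 185683.38 − 184986.01 = 697.37; nΣy² − (Σy)² = 237014.76 − 235225 = 1789.76
r = -1020.4 / √(697.37 × 1789.76) = -1020.4 / 1117.1951 ≈ -0.913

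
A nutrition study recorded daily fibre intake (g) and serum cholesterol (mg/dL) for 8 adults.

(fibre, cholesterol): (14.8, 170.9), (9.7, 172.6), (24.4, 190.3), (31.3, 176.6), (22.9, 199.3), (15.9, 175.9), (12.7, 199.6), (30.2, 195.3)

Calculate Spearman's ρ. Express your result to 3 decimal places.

Rank fibre: 3, 1, 6, 8, 5, 4, 2, 7
Rank cholesterol: 1, 2, 5, 4, 7, 3, 8, 6
d = rank(fibre) − rank(cholesterol): 2, -1, 1, 4, -2, 1, -6, 1; Σd² = 64
ρ = 1 − 6Σd² / [n(n²−1)] = 1 − 6×64 / (8×63) = 1 − 384/504 ≈ 0.238

0.238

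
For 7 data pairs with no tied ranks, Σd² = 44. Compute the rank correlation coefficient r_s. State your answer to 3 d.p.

ρ = 1 − 6Σd² / [n(n²−1)] = 1 − 6×44 / (7×48)
  = 1 − 264/336 = 1 − 0.7857 ≈ 0.214

0.214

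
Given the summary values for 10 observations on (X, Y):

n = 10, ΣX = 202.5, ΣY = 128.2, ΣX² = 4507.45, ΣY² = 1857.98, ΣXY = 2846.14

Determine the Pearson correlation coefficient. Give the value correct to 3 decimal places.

r = (nΣXY − ΣXΣY) / √[(nΣX² − (ΣX)²)(nΣY² − (ΣY)²)]
Numerator: 10×2846.14 − 202.5×128.2 = 2500.9
Denominator: √[(45074.5 − 41006.25)(18579.8 − 16435.24)] = √[4068.25 × 2144.56] = 2953.7444
r = 2500.9 / 2953.7444 ≈ 0.847

0.847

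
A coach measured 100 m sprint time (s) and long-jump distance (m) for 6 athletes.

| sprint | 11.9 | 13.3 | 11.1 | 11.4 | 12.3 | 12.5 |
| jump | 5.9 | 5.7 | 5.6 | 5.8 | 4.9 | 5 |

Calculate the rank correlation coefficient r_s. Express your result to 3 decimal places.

-0.257

Rank sprint: 3, 6, 1, 2, 4, 5
Rank jump: 6, 4, 3, 5, 1, 2
d = rank(sprint) − rank(jump): -3, 2, -2, -3, 3, 3; Σd² = 44
ρ = 1 − 6Σd² / [n(n²−1)] = 1 − 6×44 / (6×35) = 1 − 264/210 ≈ -0.257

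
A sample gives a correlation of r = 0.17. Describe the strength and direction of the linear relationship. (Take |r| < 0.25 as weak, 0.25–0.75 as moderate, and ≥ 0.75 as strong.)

r = 0.17 > 0 so the relationship is positive.
|r| = 0.17, which falls in the weak range.

weak positive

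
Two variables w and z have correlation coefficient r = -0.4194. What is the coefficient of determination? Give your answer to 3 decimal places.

r² = (-0.4194)² = 0.176

0.176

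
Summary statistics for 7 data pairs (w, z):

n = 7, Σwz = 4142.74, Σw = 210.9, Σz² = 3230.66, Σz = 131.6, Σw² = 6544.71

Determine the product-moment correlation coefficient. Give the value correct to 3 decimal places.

0.468

r = (nΣwz − ΣwΣz) / √[(nΣw² − (Σw)²)(nΣz² − (Σz)²)]
Numerator: 7×4142.74 − 210.9×131.6 = 1244.74
Denominator: √[(45812.97 − 44478.81)(22614.62 − 17318.56)] = √[1334.16 × 5296.06] = 2658.1556
r = 1244.74 / 2658.1556 ≈ 0.468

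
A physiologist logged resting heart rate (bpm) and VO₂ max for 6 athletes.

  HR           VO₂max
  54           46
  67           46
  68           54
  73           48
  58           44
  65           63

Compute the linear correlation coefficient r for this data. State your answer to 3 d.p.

n = 6, Σx = 385, Σy = 301, Σx² = 24947, Σy² = 15357, Σxy = 19389
nΣxy − ΣxΣy = 116334 − 115885 = 449
nΣx² − (Σx)² = 149682 − 148225 = 1457; nΣy² − (Σy)² = 92142 − 90601 = 1541
r = 449 / √(1457 × 1541) = 449 / 1498.4115 ≈ 0.300

0.300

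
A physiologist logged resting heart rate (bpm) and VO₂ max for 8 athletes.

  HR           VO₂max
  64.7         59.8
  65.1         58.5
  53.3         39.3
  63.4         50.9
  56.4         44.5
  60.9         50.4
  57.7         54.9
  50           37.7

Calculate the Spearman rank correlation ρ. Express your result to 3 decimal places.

0.905

Rank HR: 7, 8, 2, 6, 3, 5, 4, 1
Rank VO₂max: 8, 7, 2, 5, 3, 4, 6, 1
d = rank(HR) − rank(VO₂max): -1, 1, 0, 1, 0, 1, -2, 0; Σd² = 8
ρ = 1 − 6Σd² / [n(n²−1)] = 1 − 6×8 / (8×63) = 1 − 48/504 ≈ 0.905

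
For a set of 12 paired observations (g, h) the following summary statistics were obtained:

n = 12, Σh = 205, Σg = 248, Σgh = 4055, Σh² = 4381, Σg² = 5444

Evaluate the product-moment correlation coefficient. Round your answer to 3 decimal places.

-0.343

r = (nΣgh − ΣgΣh) / √[(nΣg² − (Σg)²)(nΣh² − (Σh)²)]
Numerator: 12×4055 − 248×205 = -2180
Denominator: √[(65328 − 61504)(52572 − 42025)] = √[3824 × 10547] = 6350.7266
r = -2180 / 6350.7266 ≈ -0.343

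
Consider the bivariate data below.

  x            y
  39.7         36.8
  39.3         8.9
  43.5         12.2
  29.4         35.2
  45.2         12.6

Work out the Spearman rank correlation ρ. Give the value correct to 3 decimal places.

Rank x: 3, 2, 4, 1, 5
Rank y: 5, 1, 2, 4, 3
d = rank(x) − rank(y): -2, 1, 2, -3, 2; Σd² = 22
ρ = 1 − 6Σd² / [n(n²−1)] = 1 − 6×22 / (5×24) = 1 − 132/120 ≈ -0.100

-0.100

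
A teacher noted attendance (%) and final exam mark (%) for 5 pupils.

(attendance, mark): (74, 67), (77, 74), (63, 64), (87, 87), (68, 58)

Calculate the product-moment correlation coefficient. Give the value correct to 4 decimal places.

0.9123

n = 5, Σx = 369, Σy = 350, Σx² = 27567, Σy² = 24994, Σxy = 26201
nΣxy − ΣxΣy = 131005 − 129150 = 1855
nΣx² − (Σx)² = 137835 − 136161 = 1674; nΣy² − (Σy)² = 124970 − 122500 = 2470
r = 1855 / √(1674 × 2470) = 1855 / 2033.4158 ≈ 0.9123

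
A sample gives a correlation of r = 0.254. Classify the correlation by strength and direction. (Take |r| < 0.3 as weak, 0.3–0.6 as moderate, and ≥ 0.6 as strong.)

r = 0.254 > 0 so the relationship is positive.
|r| = 0.254, which falls in the weak range.

weak positive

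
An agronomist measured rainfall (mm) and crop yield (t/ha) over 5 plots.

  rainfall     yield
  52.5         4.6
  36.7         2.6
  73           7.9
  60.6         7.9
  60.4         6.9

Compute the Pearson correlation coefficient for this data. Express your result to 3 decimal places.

0.933

n = 5, Σx = 283.2, Σy = 29.9, Σx² = 16752.66, Σy² = 200.35, Σxy = 1809.12
nΣxy − ΣxΣy = 9045.6 − 8467.68 = 577.92
nΣx² − (Σx)² = 83763.3 − 80202.24 = 3561.06; nΣy² − (Σy)² = 1001.75 − 894.01 = 107.74
r = 577.92 / √(3561.06 × 107.74) = 577.92 / 619.4099 ≈ 0.933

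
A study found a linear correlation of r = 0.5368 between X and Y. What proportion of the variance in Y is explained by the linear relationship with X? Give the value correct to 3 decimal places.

0.288

r² = (0.5368)² = 0.288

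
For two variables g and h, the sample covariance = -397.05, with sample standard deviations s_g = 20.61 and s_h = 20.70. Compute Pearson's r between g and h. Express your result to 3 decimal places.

r = Cov(g,h) / (s_g · s_h) = -397.05 / (20.61 × 20.70)
  = -397.05 / 426.6270 ≈ -0.931

-0.931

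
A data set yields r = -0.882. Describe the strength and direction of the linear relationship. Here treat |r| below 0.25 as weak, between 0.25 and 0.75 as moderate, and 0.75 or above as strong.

strong negative

r = -0.882 < 0 so the relationship is negative.
|r| = 0.882, which falls in the strong range.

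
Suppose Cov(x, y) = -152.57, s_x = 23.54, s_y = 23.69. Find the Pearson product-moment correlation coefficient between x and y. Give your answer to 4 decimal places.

r = Cov(x,y) / (s_x · s_y) = -152.57 / (23.54 × 23.69)
  = -152.57 / 557.6626 ≈ -0.2736

-0.2736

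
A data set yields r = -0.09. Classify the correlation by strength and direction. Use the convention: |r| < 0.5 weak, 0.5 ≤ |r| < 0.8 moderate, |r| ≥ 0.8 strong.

r = -0.09 < 0 so the relationship is negative.
|r| = 0.09, which falls in the weak range.

weak negative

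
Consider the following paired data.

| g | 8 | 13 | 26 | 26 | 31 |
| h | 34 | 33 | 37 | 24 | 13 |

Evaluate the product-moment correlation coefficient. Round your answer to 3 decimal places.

-0.634

n = 5, Σg = 104, Σh = 141, Σg² = 2546, Σh² = 4359, Σgh = 2690
nΣgh − ΣgΣh = 13450 − 14664 = -1214
nΣg² − (Σg)² = 12730 − 10816 = 1914; nΣh² − (Σh)² = 21795 − 19881 = 1914
r = -1214 / √(1914 × 1914) = -1214 / 1914.0000 ≈ -0.634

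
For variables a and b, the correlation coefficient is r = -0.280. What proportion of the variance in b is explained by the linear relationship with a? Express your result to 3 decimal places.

0.078

r² = (-0.280)² = 0.078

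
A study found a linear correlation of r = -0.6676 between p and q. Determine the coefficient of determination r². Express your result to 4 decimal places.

0.4457

r² = (-0.6676)² = 0.4457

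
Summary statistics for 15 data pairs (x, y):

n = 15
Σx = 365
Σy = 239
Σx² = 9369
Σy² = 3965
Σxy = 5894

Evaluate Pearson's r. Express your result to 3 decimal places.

r = (nΣxy − ΣxΣy) / √[(nΣx² − (Σx)²)(nΣy² − (Σy)²)]
Numerator: 15×5894 − 365×239 = 1175
Denominator: √[(140535 − 133225)(59475 − 57121)] = √[7310 × 2354] = 4148.2213
r = 1175 / 4148.2213 ≈ 0.283

0.283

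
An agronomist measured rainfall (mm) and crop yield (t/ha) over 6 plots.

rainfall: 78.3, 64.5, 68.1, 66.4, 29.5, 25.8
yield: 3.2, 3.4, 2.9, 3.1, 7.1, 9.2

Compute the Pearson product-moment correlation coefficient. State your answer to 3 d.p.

n = 6, Σx = 332.6, Σy = 28.9, Σx² = 20873.6, Σy² = 174.87, Σxy = 1320
nΣxy − ΣxΣy = 7920 − 9612.14 = -1692.14
nΣx² − (Σx)² = 125241.6 − 110622.76 = 14618.84; nΣy² − (Σy)² = 1049.22 − 835.21 = 214.01
r = -1692.14 / √(14618.84 × 214.01) = -1692.14 / 1768.7787 ≈ -0.957

-0.957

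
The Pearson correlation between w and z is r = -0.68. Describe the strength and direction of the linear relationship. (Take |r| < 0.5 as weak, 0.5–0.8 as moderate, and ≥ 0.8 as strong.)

moderate negative

r = -0.68 < 0 so the relationship is negative.
|r| = 0.68, which falls in the moderate range.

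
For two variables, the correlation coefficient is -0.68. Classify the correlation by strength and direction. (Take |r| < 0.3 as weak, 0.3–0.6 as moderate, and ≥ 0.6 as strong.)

r = -0.68 < 0 so the relationship is negative.
|r| = 0.68, which falls in the strong range.

strong negative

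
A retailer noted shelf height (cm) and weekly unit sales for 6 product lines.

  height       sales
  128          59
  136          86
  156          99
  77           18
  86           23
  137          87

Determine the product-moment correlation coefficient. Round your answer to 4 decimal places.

0.9800

n = 6, Σx = 720, Σy = 372, Σx² = 91310, Σy² = 29100, Σxy = 49975
nΣxy − ΣxΣy = 299850 − 267840 = 32010
nΣx² − (Σx)² = 547860 − 518400 = 29460; nΣy² − (Σy)² = 174600 − 138384 = 36216
r = 32010 / √(29460 × 36216) = 32010 / 32663.7928 ≈ 0.9800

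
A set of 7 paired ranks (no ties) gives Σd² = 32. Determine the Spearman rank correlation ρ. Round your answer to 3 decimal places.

0.429

ρ = 1 − 6Σd² / [n(n²−1)] = 1 − 6×32 / (7×48)
  = 1 − 192/336 = 1 − 0.5714 ≈ 0.429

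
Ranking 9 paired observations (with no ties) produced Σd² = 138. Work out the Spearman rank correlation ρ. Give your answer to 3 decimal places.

-0.150

ρ = 1 − 6Σd² / [n(n²−1)] = 1 − 6×138 / (9×80)
  = 1 − 828/720 = 1 − 1.1500 ≈ -0.150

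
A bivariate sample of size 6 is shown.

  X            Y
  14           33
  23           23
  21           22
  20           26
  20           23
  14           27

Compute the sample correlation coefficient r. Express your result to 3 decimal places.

n = 6, ΣX = 112, ΣY = 154, ΣX² = 2162, ΣY² = 4036, ΣXY = 2811
nΣXY − ΣXΣY = 16866 − 17248 = -382
nΣX² − (ΣX)² = 12972 − 12544 = 428; nΣY² − (ΣY)² = 24216 − 23716 = 500
r = -382 / √(428 × 500) = -382 / 462.6013 ≈ -0.826

-0.826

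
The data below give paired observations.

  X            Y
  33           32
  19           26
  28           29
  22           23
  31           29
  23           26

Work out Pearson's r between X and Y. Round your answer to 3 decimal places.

0.865

n = 6, ΣX = 156, ΣY = 165, ΣX² = 4208, ΣY² = 4587, ΣXY = 4365
nΣXY − ΣXΣY = 26190 − 25740 = 450
nΣX² − (ΣX)² = 25248 − 24336 = 912; nΣY² − (ΣY)² = 27522 − 27225 = 297
r = 450 / √(912 × 297) = 450 / 520.4460 ≈ 0.865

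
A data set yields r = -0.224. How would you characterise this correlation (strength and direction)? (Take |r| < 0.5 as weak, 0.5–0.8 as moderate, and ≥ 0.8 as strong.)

weak negative

r = -0.224 < 0 so the relationship is negative.
|r| = 0.224, which falls in the weak range.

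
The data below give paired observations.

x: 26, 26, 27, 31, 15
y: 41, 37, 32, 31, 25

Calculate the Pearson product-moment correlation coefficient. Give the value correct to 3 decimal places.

0.537

n = 5, Σx = 125, Σy = 166, Σx² = 3267, Σy² = 5660, Σxy = 4228
nΣxy − ΣxΣy = 21140 − 20750 = 390
nΣx² − (Σx)² = 16335 − 15625 = 710; nΣy² − (Σy)² = 28300 − 27556 = 744
r = 390 / √(710 × 744) = 390 / 726.8012 ≈ 0.537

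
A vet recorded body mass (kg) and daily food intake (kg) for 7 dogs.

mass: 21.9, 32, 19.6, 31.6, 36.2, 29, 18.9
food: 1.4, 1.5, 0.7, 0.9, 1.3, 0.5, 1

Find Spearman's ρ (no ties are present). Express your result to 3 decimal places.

0.357

Rank mass: 3, 6, 2, 5, 7, 4, 1
Rank food: 6, 7, 2, 3, 5, 1, 4
d = rank(mass) − rank(food): -3, -1, 0, 2, 2, 3, -3; Σd² = 36
ρ = 1 − 6Σd² / [n(n²−1)] = 1 − 6×36 / (7×48) = 1 − 216/336 ≈ 0.357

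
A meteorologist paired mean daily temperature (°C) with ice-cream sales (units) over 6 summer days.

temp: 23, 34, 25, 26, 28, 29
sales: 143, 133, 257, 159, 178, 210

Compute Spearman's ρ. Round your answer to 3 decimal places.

Rank temp: 1, 6, 2, 3, 4, 5
Rank sales: 2, 1, 6, 3, 4, 5
d = rank(temp) − rank(sales): -1, 5, -4, 0, 0, 0; Σd² = 42
ρ = 1 − 6Σd² / [n(n²−1)] = 1 − 6×42 / (6×35) = 1 − 252/210 ≈ -0.200

-0.200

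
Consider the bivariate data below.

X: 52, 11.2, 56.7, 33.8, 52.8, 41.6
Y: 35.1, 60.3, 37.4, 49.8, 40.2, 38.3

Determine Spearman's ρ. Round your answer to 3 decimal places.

Rank X: 4, 1, 6, 2, 5, 3
Rank Y: 1, 6, 2, 5, 4, 3
d = rank(X) − rank(Y): 3, -5, 4, -3, 1, 0; Σd² = 60
ρ = 1 − 6Σd² / [n(n²−1)] = 1 − 6×60 / (6×35) = 1 − 360/210 ≈ -0.714

-0.714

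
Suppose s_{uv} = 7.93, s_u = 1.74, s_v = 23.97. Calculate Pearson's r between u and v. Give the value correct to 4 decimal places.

r = Cov(u,v) / (s_u · s_v) = 7.93 / (1.74 × 23.97)
  = 7.93 / 41.7078 ≈ 0.1901

0.1901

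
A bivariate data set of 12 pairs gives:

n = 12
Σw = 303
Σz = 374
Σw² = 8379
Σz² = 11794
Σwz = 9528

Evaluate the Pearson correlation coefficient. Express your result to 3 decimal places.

0.267

r = (nΣwz − ΣwΣz) / √[(nΣw² − (Σw)²)(nΣz² − (Σz)²)]
Numerator: 12×9528 − 303×374 = 1014
Denominator: √[(100548 − 91809)(141528 − 139876)] = √[8739 × 1652] = 3799.5826
r = 1014 / 3799.5826 ≈ 0.267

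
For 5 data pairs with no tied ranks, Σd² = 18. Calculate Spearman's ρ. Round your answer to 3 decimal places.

0.100

ρ = 1 − 6Σd² / [n(n²−1)] = 1 − 6×18 / (5×24)
  = 1 − 108/120 = 1 − 0.9000 ≈ 0.100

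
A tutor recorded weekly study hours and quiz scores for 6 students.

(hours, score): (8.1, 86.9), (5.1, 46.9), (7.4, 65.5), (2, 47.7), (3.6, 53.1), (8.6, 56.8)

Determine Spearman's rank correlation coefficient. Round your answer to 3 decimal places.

Rank hours: 5, 3, 4, 1, 2, 6
Rank score: 6, 1, 5, 2, 3, 4
d = rank(hours) − rank(score): -1, 2, -1, -1, -1, 2; Σd² = 12
ρ = 1 − 6Σd² / [n(n²−1)] = 1 − 6×12 / (6×35) = 1 − 72/210 ≈ 0.657

0.657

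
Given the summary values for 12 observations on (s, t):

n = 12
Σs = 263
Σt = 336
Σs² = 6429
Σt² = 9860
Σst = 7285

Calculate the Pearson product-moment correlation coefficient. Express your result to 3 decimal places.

-0.144

r = (nΣst − ΣsΣt) / √[(nΣs² − (Σs)²)(nΣt² − (Σt)²)]
Numerator: 12×7285 − 263×336 = -948
Denominator: √[(77148 − 69169)(118320 − 112896)] = √[7979 × 5424] = 6578.6090
r = -948 / 6578.6090 ≈ -0.144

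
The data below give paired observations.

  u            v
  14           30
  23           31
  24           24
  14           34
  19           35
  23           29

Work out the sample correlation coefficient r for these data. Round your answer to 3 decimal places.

-0.570

n = 6, Σu = 117, Σv = 183, Σu² = 2387, Σv² = 5659, Σuv = 3517
nΣuv − ΣuΣv = 21102 − 21411 = -309
nΣu² − (Σu)² = 14322 − 13689 = 633; nΣv² − (Σv)² = 33954 − 33489 = 465
r = -309 / √(633 × 465) = -309 / 542.5357 ≈ -0.570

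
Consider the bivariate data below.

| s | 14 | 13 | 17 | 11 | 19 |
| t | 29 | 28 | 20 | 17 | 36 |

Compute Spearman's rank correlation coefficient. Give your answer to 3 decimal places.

0.700

Rank s: 3, 2, 4, 1, 5
Rank t: 4, 3, 2, 1, 5
d = rank(s) − rank(t): -1, -1, 2, 0, 0; Σd² = 6
ρ = 1 − 6Σd² / [n(n²−1)] = 1 − 6×6 / (5×24) = 1 − 36/120 ≈ 0.700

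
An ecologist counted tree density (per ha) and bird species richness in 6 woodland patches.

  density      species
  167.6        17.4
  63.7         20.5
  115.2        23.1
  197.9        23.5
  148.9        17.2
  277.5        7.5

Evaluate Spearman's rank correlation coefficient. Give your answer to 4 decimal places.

Rank density: 4, 1, 2, 5, 3, 6
Rank species: 3, 4, 5, 6, 2, 1
d = rank(density) − rank(species): 1, -3, -3, -1, 1, 5; Σd² = 46
ρ = 1 − 6Σd² / [n(n²−1)] = 1 − 6×46 / (6×35) = 1 − 276/210 ≈ -0.3143

-0.3143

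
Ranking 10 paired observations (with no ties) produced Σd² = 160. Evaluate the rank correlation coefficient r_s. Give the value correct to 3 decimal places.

0.030

ρ = 1 − 6Σd² / [n(n²−1)] = 1 − 6×160 / (10×99)
  = 1 − 960/990 = 1 − 0.9697 ≈ 0.030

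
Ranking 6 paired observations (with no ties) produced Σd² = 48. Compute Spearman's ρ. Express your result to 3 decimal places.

-0.371

ρ = 1 − 6Σd² / [n(n²−1)] = 1 − 6×48 / (6×35)
  = 1 − 288/210 = 1 − 1.3714 ≈ -0.371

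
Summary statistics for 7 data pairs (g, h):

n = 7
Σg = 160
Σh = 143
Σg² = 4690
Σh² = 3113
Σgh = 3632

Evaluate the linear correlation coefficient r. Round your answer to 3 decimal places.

0.817

r = (nΣgh − ΣgΣh) / √[(nΣg² − (Σg)²)(nΣh² − (Σh)²)]
Numerator: 7×3632 − 160×143 = 2544
Denominator: √[(32830 − 25600)(21791 − 20449)] = √[7230 × 1342] = 3114.9093
r = 2544 / 3114.9093 ≈ 0.817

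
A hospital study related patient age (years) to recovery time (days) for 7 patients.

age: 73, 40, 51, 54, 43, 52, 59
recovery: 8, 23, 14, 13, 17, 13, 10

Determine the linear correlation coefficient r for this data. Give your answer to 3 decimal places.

n = 7, Σx = 372, Σy = 98, Σx² = 20480, Σy² = 1516, Σxy = 4917
nΣxy − ΣxΣy = 34419 − 36456 = -2037
nΣx² − (Σx)² = 143360 − 138384 = 4976; nΣy² − (Σy)² = 10612 − 9604 = 1008
r = -2037 / √(4976 × 1008) = -2037 / 2239.6000 ≈ -0.910

-0.910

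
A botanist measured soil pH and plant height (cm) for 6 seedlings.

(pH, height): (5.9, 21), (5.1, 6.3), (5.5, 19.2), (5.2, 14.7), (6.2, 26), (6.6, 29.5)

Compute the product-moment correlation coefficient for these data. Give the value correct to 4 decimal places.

0.9421

n = 6, Σx = 34.5, Σy = 116.7, Σx² = 200.11, Σy² = 2611.67, Σxy = 693.97
nΣxy − ΣxΣy = 4163.82 − 4026.15 = 137.67
nΣx² − (Σx)² = 1200.66 − 1190.25 = 10.41; nΣy² − (Σy)² = 15670.02 − 13618.89 = 2051.13
r = 137.67 / √(10.41 × 2051.13) = 137.67 / 146.1241 ≈ 0.9421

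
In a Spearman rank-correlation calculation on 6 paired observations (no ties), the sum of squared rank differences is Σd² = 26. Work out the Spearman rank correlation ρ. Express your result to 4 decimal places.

0.2571

ρ = 1 − 6Σd² / [n(n²−1)] = 1 − 6×26 / (6×35)
  = 1 − 156/210 = 1 − 0.74286 ≈ 0.2571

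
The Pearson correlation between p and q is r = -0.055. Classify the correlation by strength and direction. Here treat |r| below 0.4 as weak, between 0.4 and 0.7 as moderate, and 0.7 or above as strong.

r = -0.055 < 0 so the relationship is negative.
|r| = 0.055, which falls in the weak range.

weak negative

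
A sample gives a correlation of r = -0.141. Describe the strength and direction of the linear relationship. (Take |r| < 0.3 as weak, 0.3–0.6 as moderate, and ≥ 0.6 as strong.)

weak negative

r = -0.141 < 0 so the relationship is negative.
|r| = 0.141, which falls in the weak range.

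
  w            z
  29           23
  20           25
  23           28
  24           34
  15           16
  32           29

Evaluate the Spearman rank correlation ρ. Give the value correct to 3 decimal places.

0.543

Rank w: 5, 2, 3, 4, 1, 6
Rank z: 2, 3, 4, 6, 1, 5
d = rank(w) − rank(z): 3, -1, -1, -2, 0, 1; Σd² = 16
ρ = 1 − 6Σd² / [n(n²−1)] = 1 − 6×16 / (6×35) = 1 − 96/210 ≈ 0.543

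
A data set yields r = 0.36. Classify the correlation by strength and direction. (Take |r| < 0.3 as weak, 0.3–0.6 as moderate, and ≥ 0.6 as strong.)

moderate positive

r = 0.36 > 0 so the relationship is positive.
|r| = 0.36, which falls in the moderate range.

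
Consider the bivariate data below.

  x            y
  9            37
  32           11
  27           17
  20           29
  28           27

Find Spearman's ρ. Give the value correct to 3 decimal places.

Rank x: 1, 5, 3, 2, 4
Rank y: 5, 1, 2, 4, 3
d = rank(x) − rank(y): -4, 4, 1, -2, 1; Σd² = 38
ρ = 1 − 6Σd² / [n(n²−1)] = 1 − 6×38 / (5×24) = 1 − 228/120 ≈ -0.900

-0.900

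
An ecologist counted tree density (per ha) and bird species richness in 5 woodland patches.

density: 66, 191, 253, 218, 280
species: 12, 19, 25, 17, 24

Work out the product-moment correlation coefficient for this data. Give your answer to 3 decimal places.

n = 5, Σx = 1008, Σy = 97, Σx² = 230770, Σy² = 1995, Σxy = 21172
nΣxy − ΣxΣy = 105860 − 97776 = 8084
nΣx² − (Σx)² = 1153850 − 1016064 = 137786; nΣy² − (Σy)² = 9975 − 9409 = 566
r = 8084 / √(137786 × 566) = 8084 / 8831.0178 ≈ 0.915

0.915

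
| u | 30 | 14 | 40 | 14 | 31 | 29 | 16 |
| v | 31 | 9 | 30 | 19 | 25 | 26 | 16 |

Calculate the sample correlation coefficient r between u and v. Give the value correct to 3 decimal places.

0.877

n = 7, Σu = 174, Σv = 156, Σu² = 4950, Σv² = 3860, Σuv = 4307
nΣuv − ΣuΣv = 30149 − 27144 = 3005
nΣu² − (Σu)² = 34650 − 30276 = 4374; nΣv² − (Σv)² = 27020 − 24336 = 2684
r = 3005 / √(4374 × 2684) = 3005 / 3426.3415 ≈ 0.877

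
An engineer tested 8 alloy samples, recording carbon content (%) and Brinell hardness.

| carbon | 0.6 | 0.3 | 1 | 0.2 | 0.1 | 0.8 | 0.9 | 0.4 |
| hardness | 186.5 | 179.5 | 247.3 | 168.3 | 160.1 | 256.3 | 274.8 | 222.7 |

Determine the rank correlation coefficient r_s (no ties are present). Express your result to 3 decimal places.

Rank carbon: 5, 3, 8, 2, 1, 6, 7, 4
Rank hardness: 4, 3, 6, 2, 1, 7, 8, 5
d = rank(carbon) − rank(hardness): 1, 0, 2, 0, 0, -1, -1, -1; Σd² = 8
ρ = 1 − 6Σd² / [n(n²−1)] = 1 − 6×8 / (8×63) = 1 − 48/504 ≈ 0.905

0.905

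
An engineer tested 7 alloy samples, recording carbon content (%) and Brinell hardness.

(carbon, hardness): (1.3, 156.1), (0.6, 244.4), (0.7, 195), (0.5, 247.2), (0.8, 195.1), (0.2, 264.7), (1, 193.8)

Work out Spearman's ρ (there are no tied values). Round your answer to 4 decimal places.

-0.9643

Rank carbon: 7, 3, 4, 2, 5, 1, 6
Rank hardness: 1, 5, 3, 6, 4, 7, 2
d = rank(carbon) − rank(hardness): 6, -2, 1, -4, 1, -6, 4; Σd² = 110
ρ = 1 − 6Σd² / [n(n²−1)] = 1 − 6×110 / (7×48) = 1 − 660/336 ≈ -0.9643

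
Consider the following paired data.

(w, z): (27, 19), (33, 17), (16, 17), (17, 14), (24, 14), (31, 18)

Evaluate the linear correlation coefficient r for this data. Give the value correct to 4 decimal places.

n = 6, Σw = 148, Σz = 99, Σw² = 3900, Σz² = 1655, Σwz = 2478
nΣwz − ΣwΣz = 14868 − 14652 = 216
nΣw² − (Σw)² = 23400 − 21904 = 1496; nΣz² − (Σz)² = 9930 − 9801 = 129
r = 216 / √(1496 × 129) = 216 / 439.2994 ≈ 0.4917

0.4917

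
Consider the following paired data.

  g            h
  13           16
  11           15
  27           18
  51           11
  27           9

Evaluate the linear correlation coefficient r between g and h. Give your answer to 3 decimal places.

-0.496

n = 5, Σg = 129, Σh = 69, Σg² = 4349, Σh² = 1007, Σgh = 1663
nΣgh − ΣgΣh = 8315 − 8901 = -586
nΣg² − (Σg)² = 21745 − 16641 = 5104; nΣh² − (Σh)² = 5035 − 4761 = 274
r = -586 / √(5104 × 274) = -586 / 1182.5802 ≈ -0.496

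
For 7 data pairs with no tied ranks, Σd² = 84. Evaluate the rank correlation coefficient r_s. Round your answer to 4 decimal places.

-0.5000

ρ = 1 − 6Σd² / [n(n²−1)] = 1 − 6×84 / (7×48)
  = 1 − 504/336 = 1 − 1.50000 ≈ -0.5000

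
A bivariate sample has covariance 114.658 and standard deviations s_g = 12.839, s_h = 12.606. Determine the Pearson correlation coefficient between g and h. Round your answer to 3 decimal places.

0.708

r = Cov(g,h) / (s_g · s_h) = 114.658 / (12.839 × 12.606)
  = 114.658 / 161.8484 ≈ 0.708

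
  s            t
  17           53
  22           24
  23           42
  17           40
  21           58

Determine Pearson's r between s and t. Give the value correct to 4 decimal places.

-0.3151

n = 5, Σs = 100, Σt = 217, Σs² = 2032, Σt² = 10113, Σst = 4293
nΣst − ΣsΣt = 21465 − 21700 = -235
nΣs² − (Σs)² = 10160 − 10000 = 160; nΣt² − (Σt)² = 50565 − 47089 = 3476
r = -235 / √(160 × 3476) = -235 / 745.7614 ≈ -0.3151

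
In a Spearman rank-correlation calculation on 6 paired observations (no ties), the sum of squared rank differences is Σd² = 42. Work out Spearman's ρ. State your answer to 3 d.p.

ρ = 1 − 6Σd² / [n(n²−1)] = 1 − 6×42 / (6×35)
  = 1 − 252/210 = 1 − 1.2000 ≈ -0.200

-0.200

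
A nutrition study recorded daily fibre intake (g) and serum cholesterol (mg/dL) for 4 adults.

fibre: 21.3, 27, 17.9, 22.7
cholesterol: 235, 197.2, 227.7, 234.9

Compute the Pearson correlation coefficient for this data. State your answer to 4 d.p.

n = 4, Σx = 88.9, Σy = 894.8, Σx² = 2018.39, Σy² = 201138.14, Σxy = 19737.96
nΣxy − ΣxΣy = 78951.84 − 79547.72 = -595.88
nΣx² − (Σx)² = 8073.56 − 7903.21 = 170.35; nΣy² − (Σy)² = 804552.56 − 800667.04 = 3885.52
r = -595.88 / √(170.35 × 3885.52) = -595.88 / 813.5713 ≈ -0.7324

-0.7324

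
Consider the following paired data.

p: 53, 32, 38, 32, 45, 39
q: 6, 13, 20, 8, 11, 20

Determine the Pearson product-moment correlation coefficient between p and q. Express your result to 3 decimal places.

-0.342

n = 6, Σp = 239, Σq = 78, Σp² = 9847, Σq² = 1190, Σpq = 3025
nΣpq − ΣpΣq = 18150 − 18642 = -492
nΣp² − (Σp)² = 59082 − 57121 = 1961; nΣq² − (Σq)² = 7140 − 6084 = 1056
r = -492 / √(1961 × 1056) = -492 / 1439.0330 ≈ -0.342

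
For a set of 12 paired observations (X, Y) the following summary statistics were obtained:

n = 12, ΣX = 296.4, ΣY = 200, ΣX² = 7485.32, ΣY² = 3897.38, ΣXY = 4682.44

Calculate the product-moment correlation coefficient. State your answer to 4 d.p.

r = (nΣXY − ΣXΣY) / √[(nΣX² − (ΣX)²)(nΣY² − (ΣY)²)]
Numerator: 12×4682.44 − 296.4×200 = -3090.72
Denominator: √[(89823.84 − 87852.96)(46768.56 − 40000)] = √[1970.88 × 6768.56] = 3652.3991
r = -3090.72 / 3652.3991 ≈ -0.8462

-0.8462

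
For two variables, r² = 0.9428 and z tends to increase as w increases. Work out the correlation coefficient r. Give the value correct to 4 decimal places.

0.9710

|r| = √0.9428 = 0.9710
The association is positive, so r = 0.9710.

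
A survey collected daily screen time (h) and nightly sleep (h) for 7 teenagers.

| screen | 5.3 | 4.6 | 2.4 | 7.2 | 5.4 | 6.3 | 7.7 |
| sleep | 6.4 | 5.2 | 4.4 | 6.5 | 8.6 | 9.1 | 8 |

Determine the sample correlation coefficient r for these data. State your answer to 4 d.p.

0.6817

n = 7, Σx = 38.9, Σy = 48.2, Σx² = 234.99, Σy² = 350.38, Σxy = 280.57
nΣxy − ΣxΣy = 1963.99 − 1874.98 = 89.01
nΣx² − (Σx)² = 1644.93 − 1513.21 = 131.72; nΣy² − (Σy)² = 2452.66 − 2323.24 = 129.42
r = 89.01 / √(131.72 × 129.42) = 89.01 / 130.5649 ≈ 0.6817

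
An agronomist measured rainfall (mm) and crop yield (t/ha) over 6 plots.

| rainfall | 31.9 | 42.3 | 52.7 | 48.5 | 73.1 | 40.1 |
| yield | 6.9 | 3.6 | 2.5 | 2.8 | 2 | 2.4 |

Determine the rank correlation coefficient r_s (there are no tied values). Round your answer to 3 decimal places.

Rank rainfall: 1, 3, 5, 4, 6, 2
Rank yield: 6, 5, 3, 4, 1, 2
d = rank(rainfall) − rank(yield): -5, -2, 2, 0, 5, 0; Σd² = 58
ρ = 1 − 6Σd² / [n(n²−1)] = 1 − 6×58 / (6×35) = 1 − 348/210 ≈ -0.657

-0.657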